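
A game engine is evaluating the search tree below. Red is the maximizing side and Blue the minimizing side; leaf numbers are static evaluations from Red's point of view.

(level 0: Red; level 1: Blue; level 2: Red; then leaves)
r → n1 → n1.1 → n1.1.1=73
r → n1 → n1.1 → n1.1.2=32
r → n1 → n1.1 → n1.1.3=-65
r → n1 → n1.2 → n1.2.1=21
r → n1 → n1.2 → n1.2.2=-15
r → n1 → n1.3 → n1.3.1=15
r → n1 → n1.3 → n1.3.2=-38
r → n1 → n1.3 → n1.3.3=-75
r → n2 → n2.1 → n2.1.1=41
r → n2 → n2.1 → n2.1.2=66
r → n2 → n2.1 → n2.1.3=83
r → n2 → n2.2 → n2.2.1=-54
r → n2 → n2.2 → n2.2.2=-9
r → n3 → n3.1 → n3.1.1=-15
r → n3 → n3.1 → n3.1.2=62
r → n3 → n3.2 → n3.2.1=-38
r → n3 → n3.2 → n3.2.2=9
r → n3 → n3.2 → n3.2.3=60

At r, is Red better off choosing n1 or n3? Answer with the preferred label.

n1.1 (Red): max(73, 32, -65) = 73
n1.2 (Red): max(21, -15) = 21
n1.3 (Red): max(15, -38, -75) = 15
n1 (Blue): min(73, 21, 15) = 15
n3.1 (Red): max(-15, 62) = 62
n3.2 (Red): max(-38, 9, 60) = 60
n3 (Blue): min(62, 60) = 60
Red prefers the higher value; n1=15, n3=60. n3 is better since 60 > 15.

n3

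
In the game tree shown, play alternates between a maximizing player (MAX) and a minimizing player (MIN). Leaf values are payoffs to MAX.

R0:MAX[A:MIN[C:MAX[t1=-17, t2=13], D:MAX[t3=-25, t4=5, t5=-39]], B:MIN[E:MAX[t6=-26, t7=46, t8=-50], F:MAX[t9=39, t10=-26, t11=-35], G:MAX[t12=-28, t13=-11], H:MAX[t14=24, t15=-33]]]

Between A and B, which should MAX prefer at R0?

C (MAX): max(-17, 13) = 13
D (MAX): max(-25, 5, -39) = 5
A (MIN): min(13, 5) = 5
E (MAX): max(-26, 46, -50) = 46
F (MAX): max(39, -26, -35) = 39
G (MAX): max(-28, -11) = -11
H (MAX): max(24, -33) = 24
B (MIN): min(46, 39, -11, 24) = -11
MAX prefers the higher value; A=5, B=-11. A is better since 5 > -11.

A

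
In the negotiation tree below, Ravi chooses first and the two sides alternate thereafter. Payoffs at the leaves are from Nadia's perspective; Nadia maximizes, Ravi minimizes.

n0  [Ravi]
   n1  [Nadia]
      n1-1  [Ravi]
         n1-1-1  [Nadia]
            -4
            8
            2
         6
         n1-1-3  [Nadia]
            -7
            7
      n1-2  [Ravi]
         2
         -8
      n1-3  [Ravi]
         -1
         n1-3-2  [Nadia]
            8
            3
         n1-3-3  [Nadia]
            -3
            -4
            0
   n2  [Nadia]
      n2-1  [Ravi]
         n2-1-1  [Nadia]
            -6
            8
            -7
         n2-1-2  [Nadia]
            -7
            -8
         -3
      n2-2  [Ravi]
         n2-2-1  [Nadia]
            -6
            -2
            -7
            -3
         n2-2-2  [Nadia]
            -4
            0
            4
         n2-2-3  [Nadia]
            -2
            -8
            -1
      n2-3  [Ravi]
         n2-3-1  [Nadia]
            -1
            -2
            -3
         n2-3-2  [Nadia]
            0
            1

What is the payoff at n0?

n1-1-1 (Nadia): max(-4, 8, 2) = 8
n1-1-3 (Nadia): max(-7, 7) = 7
n1-1 (Ravi): min(8, 6, 7) = 6
n1-2 (Ravi): min(2, -8) = -8
n1-3-2 (Nadia): max(8, 3) = 8
n1-3-3 (Nadia): max(-3, -4, 0) = 0
n1-3 (Ravi): min(-1, 8, 0) = -1
n1 (Nadia): max(6, -8, -1) = 6
n2-1-1 (Nadia): max(-6, 8, -7) = 8
n2-1-2 (Nadia): max(-7, -8) = -7
n2-1 (Ravi): min(8, -7, -3) = -7
n2-2-1 (Nadia): max(-6, -2, -7, -3) = -2
n2-2-2 (Nadia): max(-4, 0, 4) = 4
n2-2-3 (Nadia): max(-2, -8, -1) = -1
n2-2 (Ravi): min(-2, 4, -1) = -2
n2-3-1 (Nadia): max(-1, -2, -3) = -1
n2-3-2 (Nadia): max(0, 1) = 1
n2-3 (Ravi): min(-1, 1) = -1
n2 (Nadia): max(-7, -2, -1) = -1
n0 (Ravi): min(6, -1) = -1

-1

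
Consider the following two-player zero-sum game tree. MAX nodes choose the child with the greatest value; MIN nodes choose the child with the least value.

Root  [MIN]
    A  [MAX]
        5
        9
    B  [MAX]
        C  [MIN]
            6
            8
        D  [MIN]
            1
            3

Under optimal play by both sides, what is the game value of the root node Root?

A (MAX): max(5, 9) = 9
C (MIN): min(6, 8) = 6
D (MIN): min(1, 3) = 1
B (MAX): max(6, 1) = 6
Root (MIN): min(9, 6) = 6

6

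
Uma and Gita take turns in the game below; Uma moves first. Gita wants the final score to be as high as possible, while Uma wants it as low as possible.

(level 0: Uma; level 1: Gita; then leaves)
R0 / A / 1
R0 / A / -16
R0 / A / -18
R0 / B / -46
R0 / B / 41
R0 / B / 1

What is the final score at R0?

A (Gita): max(1, -16, -18) = 1
B (Gita): max(-46, 41, 1) = 41
R0 (Uma): min(1, 41) = 1

1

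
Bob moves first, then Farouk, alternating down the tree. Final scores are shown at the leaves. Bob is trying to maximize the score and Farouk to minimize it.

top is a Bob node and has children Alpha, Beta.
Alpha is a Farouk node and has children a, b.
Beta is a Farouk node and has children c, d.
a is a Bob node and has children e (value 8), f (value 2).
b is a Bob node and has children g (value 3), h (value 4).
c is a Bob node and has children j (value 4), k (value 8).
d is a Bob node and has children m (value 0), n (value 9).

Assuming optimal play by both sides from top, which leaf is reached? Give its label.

k

a (Bob): max(8, 2) = 8
b (Bob): max(3, 4) = 4
Alpha (Farouk): min(8, 4) = 4
c (Bob): max(4, 8) = 8
d (Bob): max(0, 9) = 9
Beta (Farouk): min(8, 9) = 8
top (Bob): max(4, 8) = 8
At top, Bob picks Beta (highest: 8).
At Beta, Farouk picks c (lowest: 8).
At c, Bob picks k (highest: 8).
Terminal value 8.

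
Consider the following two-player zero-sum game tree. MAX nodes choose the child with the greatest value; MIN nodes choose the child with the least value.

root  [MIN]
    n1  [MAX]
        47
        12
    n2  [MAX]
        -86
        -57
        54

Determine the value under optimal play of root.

47

n1 (MAX): max(47, 12) = 47
n2 (MAX): max(-86, -57, 54) = 54
root (MIN): min(47, 54) = 47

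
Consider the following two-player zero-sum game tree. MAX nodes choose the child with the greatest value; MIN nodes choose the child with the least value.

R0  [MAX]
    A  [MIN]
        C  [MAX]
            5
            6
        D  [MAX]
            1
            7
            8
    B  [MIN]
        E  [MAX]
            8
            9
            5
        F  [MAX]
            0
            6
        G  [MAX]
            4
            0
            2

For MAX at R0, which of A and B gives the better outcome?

C (MAX): max(5, 6) = 6
D (MAX): max(1, 7, 8) = 8
A (MIN): min(6, 8) = 6
E (MAX): max(8, 9, 5) = 9
F (MAX): max(0, 6) = 6
G (MAX): max(4, 0, 2) = 4
B (MIN): min(9, 6, 4) = 4
MAX prefers the higher value; A=6, B=4. A is better since 6 > 4.

A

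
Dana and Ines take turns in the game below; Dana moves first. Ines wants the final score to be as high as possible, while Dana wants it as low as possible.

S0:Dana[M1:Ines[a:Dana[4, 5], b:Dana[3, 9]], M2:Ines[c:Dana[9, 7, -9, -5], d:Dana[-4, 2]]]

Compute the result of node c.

-9

c (Dana): min(9, 7, -9, -5) = -9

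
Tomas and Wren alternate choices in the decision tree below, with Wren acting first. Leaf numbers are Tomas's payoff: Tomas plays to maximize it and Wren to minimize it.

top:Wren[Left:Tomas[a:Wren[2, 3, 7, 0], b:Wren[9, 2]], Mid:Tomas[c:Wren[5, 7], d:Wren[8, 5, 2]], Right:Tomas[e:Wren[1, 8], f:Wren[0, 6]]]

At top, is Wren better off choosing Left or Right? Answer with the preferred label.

a (Wren): min(2, 3, 7, 0) = 0
b (Wren): min(9, 2) = 2
Left (Tomas): max(0, 2) = 2
e (Wren): min(1, 8) = 1
f (Wren): min(0, 6) = 0
Right (Tomas): max(1, 0) = 1
Wren prefers the lower value; Left=2, Right=1. Right is better since 1 < 2.

Right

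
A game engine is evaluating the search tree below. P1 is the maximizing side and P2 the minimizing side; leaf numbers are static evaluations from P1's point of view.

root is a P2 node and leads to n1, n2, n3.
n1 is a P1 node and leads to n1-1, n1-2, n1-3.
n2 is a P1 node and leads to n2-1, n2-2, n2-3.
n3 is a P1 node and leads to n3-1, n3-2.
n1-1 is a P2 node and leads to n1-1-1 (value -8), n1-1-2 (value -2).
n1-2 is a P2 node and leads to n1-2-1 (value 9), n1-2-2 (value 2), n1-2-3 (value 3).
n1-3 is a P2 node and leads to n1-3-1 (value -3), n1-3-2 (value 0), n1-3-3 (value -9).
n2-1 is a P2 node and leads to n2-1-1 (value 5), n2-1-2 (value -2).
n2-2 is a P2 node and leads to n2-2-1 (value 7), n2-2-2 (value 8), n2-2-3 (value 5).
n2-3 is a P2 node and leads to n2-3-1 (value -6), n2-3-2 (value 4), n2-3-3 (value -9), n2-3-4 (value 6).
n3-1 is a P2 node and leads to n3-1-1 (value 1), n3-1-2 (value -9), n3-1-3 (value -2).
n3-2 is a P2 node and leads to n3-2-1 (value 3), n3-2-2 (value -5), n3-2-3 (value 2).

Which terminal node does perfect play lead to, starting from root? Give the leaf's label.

n1-1 (P2): min(-8, -2) = -8
n1-2 (P2): min(9, 2, 3) = 2
n1-3 (P2): min(-3, 0, -9) = -9
n1 (P1): max(-8, 2, -9) = 2
n2-1 (P2): min(5, -2) = -2
n2-2 (P2): min(7, 8, 5) = 5
n2-3 (P2): min(-6, 4, -9, 6) = -9
n2 (P1): max(-2, 5, -9) = 5
n3-1 (P2): min(1, -9, -2) = -9
n3-2 (P2): min(3, -5, 2) = -5
n3 (P1): max(-9, -5) = -5
root (P2): min(2, 5, -5) = -5
At root, P2 picks n3 (lowest: -5).
At n3, P1 picks n3-2 (highest: -5).
At n3-2, P2 picks n3-2-2 (lowest: -5).
Terminal value -5.

n3-2-2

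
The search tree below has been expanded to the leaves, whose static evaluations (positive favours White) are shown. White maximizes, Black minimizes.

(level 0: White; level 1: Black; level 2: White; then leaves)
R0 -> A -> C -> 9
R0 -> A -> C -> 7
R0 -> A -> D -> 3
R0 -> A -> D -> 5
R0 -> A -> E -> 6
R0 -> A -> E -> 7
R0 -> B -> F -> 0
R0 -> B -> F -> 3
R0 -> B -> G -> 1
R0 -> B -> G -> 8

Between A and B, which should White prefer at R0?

A

C (White): max(9, 7) = 9
D (White): max(3, 5) = 5
E (White): max(6, 7) = 7
A (Black): min(9, 5, 7) = 5
F (White): max(0, 3) = 3
G (White): max(1, 8) = 8
B (Black): min(3, 8) = 3
White prefers the higher value; A=5, B=3. A is better since 5 > 3.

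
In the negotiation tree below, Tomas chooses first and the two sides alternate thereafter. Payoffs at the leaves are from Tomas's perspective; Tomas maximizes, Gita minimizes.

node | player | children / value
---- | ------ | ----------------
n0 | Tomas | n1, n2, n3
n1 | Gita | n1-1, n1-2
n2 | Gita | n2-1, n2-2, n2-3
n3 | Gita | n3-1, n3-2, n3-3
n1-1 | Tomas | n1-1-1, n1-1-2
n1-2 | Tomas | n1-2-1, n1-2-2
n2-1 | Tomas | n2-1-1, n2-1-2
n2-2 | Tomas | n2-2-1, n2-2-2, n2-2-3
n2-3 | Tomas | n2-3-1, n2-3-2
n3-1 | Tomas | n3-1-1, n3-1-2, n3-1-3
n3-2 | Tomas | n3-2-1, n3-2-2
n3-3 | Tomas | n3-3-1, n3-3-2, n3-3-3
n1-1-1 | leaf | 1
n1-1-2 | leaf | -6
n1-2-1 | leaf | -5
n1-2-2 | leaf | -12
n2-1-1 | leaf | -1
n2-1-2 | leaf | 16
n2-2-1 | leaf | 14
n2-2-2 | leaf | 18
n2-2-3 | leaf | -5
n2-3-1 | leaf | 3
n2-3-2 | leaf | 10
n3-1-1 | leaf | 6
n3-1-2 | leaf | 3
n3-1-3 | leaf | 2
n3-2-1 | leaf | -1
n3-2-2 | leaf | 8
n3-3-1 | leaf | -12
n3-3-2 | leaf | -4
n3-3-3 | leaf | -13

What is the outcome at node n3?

n3-1 (Tomas): max(6, 3, 2) = 6
n3-2 (Tomas): max(-1, 8) = 8
n3-3 (Tomas): max(-12, -4, -13) = -4
n3 (Gita): min(6, 8, -4) = -4

-4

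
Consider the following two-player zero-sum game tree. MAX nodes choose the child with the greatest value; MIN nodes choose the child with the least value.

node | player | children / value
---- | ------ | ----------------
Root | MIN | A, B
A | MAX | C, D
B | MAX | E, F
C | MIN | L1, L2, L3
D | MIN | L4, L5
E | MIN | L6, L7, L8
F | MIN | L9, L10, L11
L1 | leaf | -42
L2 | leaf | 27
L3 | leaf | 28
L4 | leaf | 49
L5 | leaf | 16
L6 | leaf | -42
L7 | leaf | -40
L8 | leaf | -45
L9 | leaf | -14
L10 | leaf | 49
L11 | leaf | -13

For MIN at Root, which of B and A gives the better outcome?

B

E (MIN): min(-42, -40, -45) = -45
F (MIN): min(-14, 49, -13) = -14
B (MAX): max(-45, -14) = -14
C (MIN): min(-42, 27, 28) = -42
D (MIN): min(49, 16) = 16
A (MAX): max(-42, 16) = 16
MIN prefers the lower value; B=-14, A=16. B is better since -14 < 16.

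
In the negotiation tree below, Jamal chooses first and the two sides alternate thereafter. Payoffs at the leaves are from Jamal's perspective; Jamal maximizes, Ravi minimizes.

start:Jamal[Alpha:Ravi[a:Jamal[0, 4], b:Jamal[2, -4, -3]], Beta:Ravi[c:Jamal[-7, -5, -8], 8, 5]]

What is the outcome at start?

a (Jamal): max(0, 4) = 4
b (Jamal): max(2, -4, -3) = 2
Alpha (Ravi): min(4, 2) = 2
c (Jamal): max(-7, -5, -8) = -5
Beta (Ravi): min(-5, 8, 5) = -5
start (Jamal): max(2, -5) = 2

2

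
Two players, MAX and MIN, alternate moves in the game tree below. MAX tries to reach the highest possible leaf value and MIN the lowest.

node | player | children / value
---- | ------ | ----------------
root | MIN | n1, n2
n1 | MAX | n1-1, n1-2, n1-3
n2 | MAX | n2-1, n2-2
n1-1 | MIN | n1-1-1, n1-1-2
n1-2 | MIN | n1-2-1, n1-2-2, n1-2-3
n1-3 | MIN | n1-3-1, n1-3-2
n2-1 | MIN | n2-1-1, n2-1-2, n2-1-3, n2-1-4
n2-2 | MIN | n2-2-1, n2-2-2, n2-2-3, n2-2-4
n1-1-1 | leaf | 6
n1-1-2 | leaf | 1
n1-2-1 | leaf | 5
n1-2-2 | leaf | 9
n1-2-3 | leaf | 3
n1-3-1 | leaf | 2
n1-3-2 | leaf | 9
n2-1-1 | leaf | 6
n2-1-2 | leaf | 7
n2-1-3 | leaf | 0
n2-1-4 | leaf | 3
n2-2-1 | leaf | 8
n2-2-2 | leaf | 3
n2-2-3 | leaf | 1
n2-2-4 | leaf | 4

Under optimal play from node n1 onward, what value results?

n1-1 (MIN): min(6, 1) = 1
n1-2 (MIN): min(5, 9, 3) = 3
n1-3 (MIN): min(2, 9) = 2
n1 (MAX): max(1, 3, 2) = 3

3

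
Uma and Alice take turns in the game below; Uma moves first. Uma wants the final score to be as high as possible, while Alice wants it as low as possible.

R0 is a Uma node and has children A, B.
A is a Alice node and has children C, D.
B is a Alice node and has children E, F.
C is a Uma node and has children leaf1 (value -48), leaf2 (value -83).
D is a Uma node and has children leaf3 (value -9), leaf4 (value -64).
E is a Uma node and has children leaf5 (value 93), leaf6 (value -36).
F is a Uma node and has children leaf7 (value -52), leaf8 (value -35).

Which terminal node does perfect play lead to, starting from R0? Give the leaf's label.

leaf8

C (Uma): max(-48, -83) = -48
D (Uma): max(-9, -64) = -9
A (Alice): min(-48, -9) = -48
E (Uma): max(93, -36) = 93
F (Uma): max(-52, -35) = -35
B (Alice): min(93, -35) = -35
R0 (Uma): max(-48, -35) = -35
At R0, Uma picks B (highest: -35).
At B, Alice picks F (lowest: -35).
At F, Uma picks leaf8 (highest: -35).
Terminal value -35.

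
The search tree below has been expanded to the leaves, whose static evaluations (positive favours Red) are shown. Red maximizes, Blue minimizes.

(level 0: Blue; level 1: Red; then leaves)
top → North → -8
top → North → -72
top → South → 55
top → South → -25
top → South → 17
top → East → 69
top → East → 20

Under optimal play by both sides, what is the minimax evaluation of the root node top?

-8

North (Red): max(-8, -72) = -8
South (Red): max(55, -25, 17) = 55
East (Red): max(69, 20) = 69
top (Blue): min(-8, 55, 69) = -8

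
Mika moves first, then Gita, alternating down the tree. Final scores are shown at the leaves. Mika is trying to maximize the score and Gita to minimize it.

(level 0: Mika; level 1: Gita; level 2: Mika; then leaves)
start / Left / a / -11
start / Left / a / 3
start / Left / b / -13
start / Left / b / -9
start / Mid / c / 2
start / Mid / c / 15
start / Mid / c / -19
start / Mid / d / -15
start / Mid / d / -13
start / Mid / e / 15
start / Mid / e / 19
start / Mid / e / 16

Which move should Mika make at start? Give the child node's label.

Left

a (Mika): max(-11, 3) = 3
b (Mika): max(-13, -9) = -9
Left (Gita): min(3, -9) = -9
c (Mika): max(2, 15, -19) = 15
d (Mika): max(-15, -13) = -13
e (Mika): max(15, 19, 16) = 19
Mid (Gita): min(15, -13, 19) = -13
start (Mika): max(-9, -13) = -9
Mika at start wants the highest of {Left=-9, Mid=-13}, so chooses Left.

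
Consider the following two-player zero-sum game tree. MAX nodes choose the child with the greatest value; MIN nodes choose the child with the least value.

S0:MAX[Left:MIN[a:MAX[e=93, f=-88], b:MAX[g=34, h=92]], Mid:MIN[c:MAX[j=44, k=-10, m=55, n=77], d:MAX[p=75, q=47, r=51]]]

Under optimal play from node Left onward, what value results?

a (MAX): max(93, -88) = 93
b (MAX): max(34, 92) = 92
Left (MIN): min(93, 92) = 92

92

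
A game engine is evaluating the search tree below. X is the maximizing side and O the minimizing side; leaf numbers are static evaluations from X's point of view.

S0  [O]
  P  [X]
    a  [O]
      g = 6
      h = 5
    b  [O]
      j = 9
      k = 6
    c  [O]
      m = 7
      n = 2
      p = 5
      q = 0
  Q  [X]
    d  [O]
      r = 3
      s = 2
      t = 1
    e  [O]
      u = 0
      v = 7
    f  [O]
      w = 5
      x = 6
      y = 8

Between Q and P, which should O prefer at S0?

d (O): min(3, 2, 1) = 1
e (O): min(0, 7) = 0
f (O): min(5, 6, 8) = 5
Q (X): max(1, 0, 5) = 5
a (O): min(6, 5) = 5
b (O): min(9, 6) = 6
c (O): min(7, 2, 5, 0) = 0
P (X): max(5, 6, 0) = 6
O prefers the lower value; Q=5, P=6. Q is better since 5 < 6.

Q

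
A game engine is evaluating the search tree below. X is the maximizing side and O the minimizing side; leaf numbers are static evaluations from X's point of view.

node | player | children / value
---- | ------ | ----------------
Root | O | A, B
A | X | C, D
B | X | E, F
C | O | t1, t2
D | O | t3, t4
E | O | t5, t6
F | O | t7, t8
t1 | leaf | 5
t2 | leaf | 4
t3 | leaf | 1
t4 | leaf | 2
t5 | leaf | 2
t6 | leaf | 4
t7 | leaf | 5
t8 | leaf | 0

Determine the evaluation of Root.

C (O): min(5, 4) = 4
D (O): min(1, 2) = 1
A (X): max(4, 1) = 4
E (O): min(2, 4) = 2
F (O): min(5, 0) = 0
B (X): max(2, 0) = 2
Root (O): min(4, 2) = 2

2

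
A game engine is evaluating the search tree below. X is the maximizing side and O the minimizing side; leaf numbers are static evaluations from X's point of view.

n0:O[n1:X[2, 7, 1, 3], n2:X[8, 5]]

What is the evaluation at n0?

n1 (X): max(2, 7, 1, 3) = 7
n2 (X): max(8, 5) = 8
n0 (O): min(7, 8) = 7

7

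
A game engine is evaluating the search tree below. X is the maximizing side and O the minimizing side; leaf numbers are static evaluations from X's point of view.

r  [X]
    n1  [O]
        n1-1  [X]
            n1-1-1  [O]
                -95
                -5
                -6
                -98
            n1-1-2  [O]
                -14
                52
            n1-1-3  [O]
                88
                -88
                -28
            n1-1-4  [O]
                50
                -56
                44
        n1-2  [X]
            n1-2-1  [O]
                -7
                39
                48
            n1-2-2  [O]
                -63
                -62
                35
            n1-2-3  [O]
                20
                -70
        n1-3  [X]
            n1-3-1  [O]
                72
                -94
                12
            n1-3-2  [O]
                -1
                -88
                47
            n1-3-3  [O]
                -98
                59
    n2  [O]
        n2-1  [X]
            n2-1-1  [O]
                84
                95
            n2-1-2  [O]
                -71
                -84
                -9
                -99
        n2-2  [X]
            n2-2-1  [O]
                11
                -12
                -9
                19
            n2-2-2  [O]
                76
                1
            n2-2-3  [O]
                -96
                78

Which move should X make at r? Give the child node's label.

n1-1-1 (O): min(-95, -5, -6, -98) = -98
n1-1-2 (O): min(-14, 52) = -14
n1-1-3 (O): min(88, -88, -28) = -88
n1-1-4 (O): min(50, -56, 44) = -56
n1-1 (X): max(-98, -14, -88, -56) = -14
n1-2-1 (O): min(-7, 39, 48) = -7
n1-2-2 (O): min(-63, -62, 35) = -63
n1-2-3 (O): min(20, -70) = -70
n1-2 (X): max(-7, -63, -70) = -7
n1-3-1 (O): min(72, -94, 12) = -94
n1-3-2 (O): min(-1, -88, 47) = -88
n1-3-3 (O): min(-98, 59) = -98
n1-3 (X): max(-94, -88, -98) = -88
n1 (O): min(-14, -7, -88) = -88
n2-1-1 (O): min(84, 95) = 84
n2-1-2 (O): min(-71, -84, -9, -99) = -99
n2-1 (X): max(84, -99) = 84
n2-2-1 (O): min(11, -12, -9, 19) = -12
n2-2-2 (O): min(76, 1) = 1
n2-2-3 (O): min(-96, 78) = -96
n2-2 (X): max(-12, 1, -96) = 1
n2 (O): min(84, 1) = 1
r (X): max(-88, 1) = 1
X at r wants the highest of {n1=-88, n2=1}, so chooses n2.

n2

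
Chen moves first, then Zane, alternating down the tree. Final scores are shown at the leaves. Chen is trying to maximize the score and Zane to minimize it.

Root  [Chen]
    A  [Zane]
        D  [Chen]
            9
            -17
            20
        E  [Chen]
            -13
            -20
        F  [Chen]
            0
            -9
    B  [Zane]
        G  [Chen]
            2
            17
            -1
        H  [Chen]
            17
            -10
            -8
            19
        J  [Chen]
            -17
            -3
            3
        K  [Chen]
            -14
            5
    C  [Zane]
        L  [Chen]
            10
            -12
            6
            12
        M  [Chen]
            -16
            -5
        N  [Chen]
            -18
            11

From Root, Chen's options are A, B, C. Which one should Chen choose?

D (Chen): max(9, -17, 20) = 20
E (Chen): max(-13, -20) = -13
F (Chen): max(0, -9) = 0
A (Zane): min(20, -13, 0) = -13
G (Chen): max(2, 17, -1) = 17
H (Chen): max(17, -10, -8, 19) = 19
J (Chen): max(-17, -3, 3) = 3
K (Chen): max(-14, 5) = 5
B (Zane): min(17, 19, 3, 5) = 3
L (Chen): max(10, -12, 6, 12) = 12
M (Chen): max(-16, -5) = -5
N (Chen): max(-18, 11) = 11
C (Zane): min(12, -5, 11) = -5
Root (Chen): max(-13, 3, -5) = 3
Chen at Root wants the highest of {A=-13, B=3, C=-5}, so chooses B.

B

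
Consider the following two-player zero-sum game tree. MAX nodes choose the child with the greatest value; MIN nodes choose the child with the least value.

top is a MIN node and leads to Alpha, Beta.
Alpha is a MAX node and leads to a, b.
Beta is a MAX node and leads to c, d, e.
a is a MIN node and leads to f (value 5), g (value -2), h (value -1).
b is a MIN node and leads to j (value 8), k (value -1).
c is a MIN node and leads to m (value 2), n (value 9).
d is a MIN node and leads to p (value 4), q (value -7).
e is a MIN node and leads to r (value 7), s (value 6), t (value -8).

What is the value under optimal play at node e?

e (MIN): min(7, 6, -8) = -8

-8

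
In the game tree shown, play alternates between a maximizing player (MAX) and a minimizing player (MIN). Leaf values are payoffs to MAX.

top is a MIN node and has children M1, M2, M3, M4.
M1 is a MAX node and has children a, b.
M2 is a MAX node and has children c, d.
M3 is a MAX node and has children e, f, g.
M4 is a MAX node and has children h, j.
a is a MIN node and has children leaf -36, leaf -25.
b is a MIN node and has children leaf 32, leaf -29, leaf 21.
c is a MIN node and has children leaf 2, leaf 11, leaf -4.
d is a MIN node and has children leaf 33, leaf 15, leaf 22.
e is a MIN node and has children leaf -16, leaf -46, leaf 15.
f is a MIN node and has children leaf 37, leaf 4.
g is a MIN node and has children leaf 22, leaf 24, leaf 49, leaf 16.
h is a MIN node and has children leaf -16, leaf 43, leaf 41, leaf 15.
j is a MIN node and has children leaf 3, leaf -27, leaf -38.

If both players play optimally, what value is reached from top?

-29

a (MIN): min(-36, -25) = -36
b (MIN): min(32, -29, 21) = -29
M1 (MAX): max(-36, -29) = -29
c (MIN): min(2, 11, -4) = -4
d (MIN): min(33, 15, 22) = 15
M2 (MAX): max(-4, 15) = 15
e (MIN): min(-16, -46, 15) = -46
f (MIN): min(37, 4) = 4
g (MIN): min(22, 24, 49, 16) = 16
M3 (MAX): max(-46, 4, 16) = 16
h (MIN): min(-16, 43, 41, 15) = -16
j (MIN): min(3, -27, -38) = -38
M4 (MAX): max(-16, -38) = -16
top (MIN): min(-29, 15, 16, -16) = -29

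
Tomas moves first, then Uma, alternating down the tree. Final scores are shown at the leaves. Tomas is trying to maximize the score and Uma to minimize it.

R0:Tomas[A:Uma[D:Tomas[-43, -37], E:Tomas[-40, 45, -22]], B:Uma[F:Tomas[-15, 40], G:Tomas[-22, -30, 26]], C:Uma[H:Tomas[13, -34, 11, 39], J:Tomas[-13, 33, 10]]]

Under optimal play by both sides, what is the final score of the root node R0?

D (Tomas): max(-43, -37) = -37
E (Tomas): max(-40, 45, -22) = 45
A (Uma): min(-37, 45) = -37
F (Tomas): max(-15, 40) = 40
G (Tomas): max(-22, -30, 26) = 26
B (Uma): min(40, 26) = 26
H (Tomas): max(13, -34, 11, 39) = 39
J (Tomas): max(-13, 33, 10) = 33
C (Uma): min(39, 33) = 33
R0 (Tomas): max(-37, 26, 33) = 33

33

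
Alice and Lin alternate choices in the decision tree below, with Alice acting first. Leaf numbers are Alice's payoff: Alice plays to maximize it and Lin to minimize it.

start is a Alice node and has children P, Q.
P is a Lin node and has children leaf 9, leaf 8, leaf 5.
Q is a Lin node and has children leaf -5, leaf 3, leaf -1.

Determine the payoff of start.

P (Lin): min(9, 8, 5) = 5
Q (Lin): min(-5, 3, -1) = -5
start (Alice): max(5, -5) = 5

5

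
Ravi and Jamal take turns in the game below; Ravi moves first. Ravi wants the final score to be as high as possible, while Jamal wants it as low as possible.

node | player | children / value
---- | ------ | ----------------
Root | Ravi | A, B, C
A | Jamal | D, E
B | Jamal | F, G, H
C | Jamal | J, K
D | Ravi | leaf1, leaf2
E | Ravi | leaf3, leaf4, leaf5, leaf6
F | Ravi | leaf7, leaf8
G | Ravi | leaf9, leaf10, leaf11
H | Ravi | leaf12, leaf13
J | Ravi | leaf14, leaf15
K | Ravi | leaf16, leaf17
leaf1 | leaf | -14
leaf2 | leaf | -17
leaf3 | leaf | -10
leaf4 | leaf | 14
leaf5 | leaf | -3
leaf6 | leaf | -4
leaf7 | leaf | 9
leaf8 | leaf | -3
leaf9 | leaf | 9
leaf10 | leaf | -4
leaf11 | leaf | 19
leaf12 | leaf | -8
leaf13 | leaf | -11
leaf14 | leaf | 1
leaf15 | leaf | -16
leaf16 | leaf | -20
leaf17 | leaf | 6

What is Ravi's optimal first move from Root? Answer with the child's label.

D (Ravi): max(-14, -17) = -14
E (Ravi): max(-10, 14, -3, -4) = 14
A (Jamal): min(-14, 14) = -14
F (Ravi): max(9, -3) = 9
G (Ravi): max(9, -4, 19) = 19
H (Ravi): max(-8, -11) = -8
B (Jamal): min(9, 19, -8) = -8
J (Ravi): max(1, -16) = 1
K (Ravi): max(-20, 6) = 6
C (Jamal): min(1, 6) = 1
Root (Ravi): max(-14, -8, 1) = 1
Ravi at Root wants the highest of {A=-14, B=-8, C=1}, so chooses C.

C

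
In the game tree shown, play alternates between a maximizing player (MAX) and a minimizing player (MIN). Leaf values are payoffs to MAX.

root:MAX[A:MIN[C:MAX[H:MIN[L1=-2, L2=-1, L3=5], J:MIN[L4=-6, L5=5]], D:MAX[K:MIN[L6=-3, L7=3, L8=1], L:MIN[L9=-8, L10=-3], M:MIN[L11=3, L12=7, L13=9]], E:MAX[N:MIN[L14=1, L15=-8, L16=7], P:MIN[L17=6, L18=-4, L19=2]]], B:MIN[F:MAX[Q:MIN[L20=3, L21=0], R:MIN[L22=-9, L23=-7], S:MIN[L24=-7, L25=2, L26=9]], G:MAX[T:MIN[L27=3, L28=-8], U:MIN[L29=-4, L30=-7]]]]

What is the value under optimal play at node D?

K (MIN): min(-3, 3, 1) = -3
L (MIN): min(-8, -3) = -8
M (MIN): min(3, 7, 9) = 3
D (MAX): max(-3, -8, 3) = 3

3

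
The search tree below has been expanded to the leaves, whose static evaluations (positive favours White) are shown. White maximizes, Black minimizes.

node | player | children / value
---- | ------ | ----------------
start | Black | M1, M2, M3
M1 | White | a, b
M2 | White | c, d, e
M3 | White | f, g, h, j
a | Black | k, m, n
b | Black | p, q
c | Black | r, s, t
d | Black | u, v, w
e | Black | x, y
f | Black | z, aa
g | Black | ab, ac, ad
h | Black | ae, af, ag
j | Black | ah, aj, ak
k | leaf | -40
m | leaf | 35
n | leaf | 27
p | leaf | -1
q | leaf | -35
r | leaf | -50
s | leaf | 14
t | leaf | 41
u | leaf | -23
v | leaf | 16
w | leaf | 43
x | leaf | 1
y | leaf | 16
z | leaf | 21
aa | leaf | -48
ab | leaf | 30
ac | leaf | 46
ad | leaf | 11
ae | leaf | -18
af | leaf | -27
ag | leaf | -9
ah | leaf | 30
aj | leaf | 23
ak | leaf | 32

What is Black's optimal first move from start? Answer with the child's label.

a (Black): min(-40, 35, 27) = -40
b (Black): min(-1, -35) = -35
M1 (White): max(-40, -35) = -35
c (Black): min(-50, 14, 41) = -50
d (Black): min(-23, 16, 43) = -23
e (Black): min(1, 16) = 1
M2 (White): max(-50, -23, 1) = 1
f (Black): min(21, -48) = -48
g (Black): min(30, 46, 11) = 11
h (Black): min(-18, -27, -9) = -27
j (Black): min(30, 23, 32) = 23
M3 (White): max(-48, 11, -27, 23) = 23
start (Black): min(-35, 1, 23) = -35
Black at start wants the lowest of {M1=-35, M2=1, M3=23}, so chooses M1.

M1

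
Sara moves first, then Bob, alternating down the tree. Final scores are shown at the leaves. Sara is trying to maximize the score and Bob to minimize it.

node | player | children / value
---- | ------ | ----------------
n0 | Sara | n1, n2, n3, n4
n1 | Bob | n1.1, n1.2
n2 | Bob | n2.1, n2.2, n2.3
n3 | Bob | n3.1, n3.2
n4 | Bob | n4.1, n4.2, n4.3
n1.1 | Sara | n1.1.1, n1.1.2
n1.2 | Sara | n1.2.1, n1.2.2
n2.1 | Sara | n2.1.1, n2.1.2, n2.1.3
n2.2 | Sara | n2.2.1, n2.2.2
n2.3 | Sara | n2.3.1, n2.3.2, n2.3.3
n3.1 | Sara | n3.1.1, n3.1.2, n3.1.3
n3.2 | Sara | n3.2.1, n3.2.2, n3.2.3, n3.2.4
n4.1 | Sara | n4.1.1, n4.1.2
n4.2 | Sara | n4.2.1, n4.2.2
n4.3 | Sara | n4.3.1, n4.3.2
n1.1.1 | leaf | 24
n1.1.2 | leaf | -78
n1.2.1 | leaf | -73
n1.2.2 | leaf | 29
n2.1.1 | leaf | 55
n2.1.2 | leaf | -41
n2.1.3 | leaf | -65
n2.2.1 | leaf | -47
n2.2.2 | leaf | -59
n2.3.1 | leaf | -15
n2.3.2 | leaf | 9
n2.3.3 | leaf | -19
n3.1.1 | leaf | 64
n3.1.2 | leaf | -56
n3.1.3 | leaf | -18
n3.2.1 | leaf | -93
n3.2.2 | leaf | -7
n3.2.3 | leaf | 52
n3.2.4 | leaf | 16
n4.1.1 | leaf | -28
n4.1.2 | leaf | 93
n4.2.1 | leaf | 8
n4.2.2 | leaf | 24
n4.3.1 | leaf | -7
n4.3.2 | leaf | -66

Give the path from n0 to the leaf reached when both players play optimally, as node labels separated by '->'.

n1.1 (Sara): max(24, -78) = 24
n1.2 (Sara): max(-73, 29) = 29
n1 (Bob): min(24, 29) = 24
n2.1 (Sara): max(55, -41, -65) = 55
n2.2 (Sara): max(-47, -59) = -47
n2.3 (Sara): max(-15, 9, -19) = 9
n2 (Bob): min(55, -47, 9) = -47
n3.1 (Sara): max(64, -56, -18) = 64
n3.2 (Sara): max(-93, -7, 52, 16) = 52
n3 (Bob): min(64, 52) = 52
n4.1 (Sara): max(-28, 93) = 93
n4.2 (Sara): max(8, 24) = 24
n4.3 (Sara): max(-7, -66) = -7
n4 (Bob): min(93, 24, -7) = -7
n0 (Sara): max(24, -47, 52, -7) = 52
At n0, Sara picks n3 (highest: 52).
At n3, Bob picks n3.2 (lowest: 52).
At n3.2, Sara picks n3.2.3 (highest: 52).
Terminal value 52.

n0 -> n3 -> n3.2 -> n3.2.3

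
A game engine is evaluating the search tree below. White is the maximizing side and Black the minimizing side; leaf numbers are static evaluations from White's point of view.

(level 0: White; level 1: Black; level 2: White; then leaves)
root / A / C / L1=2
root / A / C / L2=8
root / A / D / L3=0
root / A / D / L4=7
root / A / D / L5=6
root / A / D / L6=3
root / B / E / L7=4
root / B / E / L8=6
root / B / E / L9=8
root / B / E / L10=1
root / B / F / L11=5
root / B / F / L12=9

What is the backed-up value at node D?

7

D (White): max(0, 7, 6, 3) = 7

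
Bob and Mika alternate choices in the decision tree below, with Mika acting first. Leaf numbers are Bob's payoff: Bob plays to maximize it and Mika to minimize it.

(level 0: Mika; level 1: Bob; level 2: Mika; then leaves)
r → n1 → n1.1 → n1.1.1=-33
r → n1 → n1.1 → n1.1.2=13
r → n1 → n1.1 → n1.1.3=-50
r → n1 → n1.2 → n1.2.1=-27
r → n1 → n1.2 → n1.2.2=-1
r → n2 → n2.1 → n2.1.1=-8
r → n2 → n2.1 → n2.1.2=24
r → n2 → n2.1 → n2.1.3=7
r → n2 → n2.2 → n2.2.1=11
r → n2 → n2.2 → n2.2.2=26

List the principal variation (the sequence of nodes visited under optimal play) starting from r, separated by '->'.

r -> n1 -> n1.2 -> n1.2.1

n1.1 (Mika): min(-33, 13, -50) = -50
n1.2 (Mika): min(-27, -1) = -27
n1 (Bob): max(-50, -27) = -27
n2.1 (Mika): min(-8, 24, 7) = -8
n2.2 (Mika): min(11, 26) = 11
n2 (Bob): max(-8, 11) = 11
r (Mika): min(-27, 11) = -27
At r, Mika picks n1 (lowest: -27).
At n1, Bob picks n1.2 (highest: -27).
At n1.2, Mika picks n1.2.1 (lowest: -27).
Terminal value -27.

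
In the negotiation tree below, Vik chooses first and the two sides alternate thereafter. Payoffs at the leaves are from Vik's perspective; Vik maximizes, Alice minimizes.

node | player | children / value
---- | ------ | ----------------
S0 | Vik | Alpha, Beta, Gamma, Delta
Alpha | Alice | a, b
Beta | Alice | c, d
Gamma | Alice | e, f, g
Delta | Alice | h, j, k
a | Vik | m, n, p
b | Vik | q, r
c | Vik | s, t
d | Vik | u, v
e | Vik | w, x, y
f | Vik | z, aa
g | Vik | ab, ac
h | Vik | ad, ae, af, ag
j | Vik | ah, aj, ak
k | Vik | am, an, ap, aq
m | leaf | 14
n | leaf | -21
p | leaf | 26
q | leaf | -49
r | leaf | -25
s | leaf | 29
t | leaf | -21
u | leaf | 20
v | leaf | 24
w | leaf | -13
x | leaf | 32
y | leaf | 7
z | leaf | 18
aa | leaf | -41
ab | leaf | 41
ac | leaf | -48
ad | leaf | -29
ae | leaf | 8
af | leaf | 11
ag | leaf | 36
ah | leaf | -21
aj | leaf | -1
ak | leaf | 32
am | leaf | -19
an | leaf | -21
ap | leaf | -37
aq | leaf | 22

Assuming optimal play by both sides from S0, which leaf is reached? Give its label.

a (Vik): max(14, -21, 26) = 26
b (Vik): max(-49, -25) = -25
Alpha (Alice): min(26, -25) = -25
c (Vik): max(29, -21) = 29
d (Vik): max(20, 24) = 24
Beta (Alice): min(29, 24) = 24
e (Vik): max(-13, 32, 7) = 32
f (Vik): max(18, -41) = 18
g (Vik): max(41, -48) = 41
Gamma (Alice): min(32, 18, 41) = 18
h (Vik): max(-29, 8, 11, 36) = 36
j (Vik): max(-21, -1, 32) = 32
k (Vik): max(-19, -21, -37, 22) = 22
Delta (Alice): min(36, 32, 22) = 22
S0 (Vik): max(-25, 24, 18, 22) = 24
At S0, Vik picks Beta (highest: 24).
At Beta, Alice picks d (lowest: 24).
At d, Vik picks v (highest: 24).
Terminal value 24.

v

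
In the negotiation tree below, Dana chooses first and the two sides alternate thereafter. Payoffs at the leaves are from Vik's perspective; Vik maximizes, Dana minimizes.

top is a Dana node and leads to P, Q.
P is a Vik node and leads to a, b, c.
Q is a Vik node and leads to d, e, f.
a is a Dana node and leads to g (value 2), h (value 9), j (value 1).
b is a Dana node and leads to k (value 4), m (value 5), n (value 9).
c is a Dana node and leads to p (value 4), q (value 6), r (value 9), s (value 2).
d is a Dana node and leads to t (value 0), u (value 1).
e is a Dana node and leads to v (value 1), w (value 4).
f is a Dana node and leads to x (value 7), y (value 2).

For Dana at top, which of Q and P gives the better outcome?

Q

d (Dana): min(0, 1) = 0
e (Dana): min(1, 4) = 1
f (Dana): min(7, 2) = 2
Q (Vik): max(0, 1, 2) = 2
a (Dana): min(2, 9, 1) = 1
b (Dana): min(4, 5, 9) = 4
c (Dana): min(4, 6, 9, 2) = 2
P (Vik): max(1, 4, 2) = 4
Dana prefers the lower value; Q=2, P=4. Q is better since 2 < 4.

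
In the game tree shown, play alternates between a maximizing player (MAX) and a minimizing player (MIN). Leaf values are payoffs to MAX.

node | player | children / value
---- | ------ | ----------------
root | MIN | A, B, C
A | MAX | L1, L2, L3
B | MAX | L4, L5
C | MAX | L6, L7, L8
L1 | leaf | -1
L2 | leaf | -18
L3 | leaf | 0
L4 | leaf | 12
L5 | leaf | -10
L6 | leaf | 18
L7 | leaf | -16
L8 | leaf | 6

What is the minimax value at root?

0

A (MAX): max(-1, -18, 0) = 0
B (MAX): max(12, -10) = 12
C (MAX): max(18, -16, 6) = 18
root (MIN): min(0, 12, 18) = 0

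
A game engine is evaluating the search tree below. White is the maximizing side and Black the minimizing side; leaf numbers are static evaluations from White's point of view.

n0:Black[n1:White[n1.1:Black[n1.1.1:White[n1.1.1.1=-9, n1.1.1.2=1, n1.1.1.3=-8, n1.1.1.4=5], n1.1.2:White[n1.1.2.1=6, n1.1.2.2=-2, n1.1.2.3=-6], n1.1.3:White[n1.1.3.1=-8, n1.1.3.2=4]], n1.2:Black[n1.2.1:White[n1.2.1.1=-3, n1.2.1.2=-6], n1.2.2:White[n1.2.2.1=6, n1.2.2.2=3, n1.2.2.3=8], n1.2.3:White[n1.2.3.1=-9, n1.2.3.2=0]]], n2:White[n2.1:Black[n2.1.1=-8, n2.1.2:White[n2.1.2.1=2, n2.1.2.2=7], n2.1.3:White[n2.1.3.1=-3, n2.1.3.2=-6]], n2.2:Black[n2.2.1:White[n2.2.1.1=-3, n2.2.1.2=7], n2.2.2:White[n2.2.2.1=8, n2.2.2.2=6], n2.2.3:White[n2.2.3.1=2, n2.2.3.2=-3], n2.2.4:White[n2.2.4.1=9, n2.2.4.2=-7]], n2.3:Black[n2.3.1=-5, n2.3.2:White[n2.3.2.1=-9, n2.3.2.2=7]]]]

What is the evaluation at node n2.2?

n2.2.1 (White): max(-3, 7) = 7
n2.2.2 (White): max(8, 6) = 8
n2.2.3 (White): max(2, -3) = 2
n2.2.4 (White): max(9, -7) = 9
n2.2 (Black): min(7, 8, 2, 9) = 2

2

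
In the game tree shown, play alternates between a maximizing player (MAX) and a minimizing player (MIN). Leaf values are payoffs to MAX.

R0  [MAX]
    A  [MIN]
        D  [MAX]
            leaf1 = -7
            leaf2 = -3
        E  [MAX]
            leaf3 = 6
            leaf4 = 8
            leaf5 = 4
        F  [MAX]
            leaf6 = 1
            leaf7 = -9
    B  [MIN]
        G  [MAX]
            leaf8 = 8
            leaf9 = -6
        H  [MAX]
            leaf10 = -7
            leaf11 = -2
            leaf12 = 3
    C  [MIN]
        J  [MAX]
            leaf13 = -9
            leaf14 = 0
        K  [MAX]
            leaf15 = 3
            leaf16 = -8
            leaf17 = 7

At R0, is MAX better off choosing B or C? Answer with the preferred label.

B

G (MAX): max(8, -6) = 8
H (MAX): max(-7, -2, 3) = 3
B (MIN): min(8, 3) = 3
J (MAX): max(-9, 0) = 0
K (MAX): max(3, -8, 7) = 7
C (MIN): min(0, 7) = 0
MAX prefers the higher value; B=3, C=0. B is better since 3 > 0.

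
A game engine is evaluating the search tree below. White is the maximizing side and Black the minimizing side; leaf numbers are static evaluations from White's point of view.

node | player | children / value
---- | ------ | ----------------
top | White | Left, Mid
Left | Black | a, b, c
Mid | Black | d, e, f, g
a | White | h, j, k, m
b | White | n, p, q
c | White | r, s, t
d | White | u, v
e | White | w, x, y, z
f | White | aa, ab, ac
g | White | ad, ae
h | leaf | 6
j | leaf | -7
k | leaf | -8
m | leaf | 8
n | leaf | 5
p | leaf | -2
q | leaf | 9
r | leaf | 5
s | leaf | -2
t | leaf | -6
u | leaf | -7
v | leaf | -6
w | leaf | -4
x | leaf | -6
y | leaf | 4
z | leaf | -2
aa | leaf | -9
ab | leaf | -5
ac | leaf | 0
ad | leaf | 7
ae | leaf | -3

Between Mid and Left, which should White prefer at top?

Left

d (White): max(-7, -6) = -6
e (White): max(-4, -6, 4, -2) = 4
f (White): max(-9, -5, 0) = 0
g (White): max(7, -3) = 7
Mid (Black): min(-6, 4, 0, 7) = -6
a (White): max(6, -7, -8, 8) = 8
b (White): max(5, -2, 9) = 9
c (White): max(5, -2, -6) = 5
Left (Black): min(8, 9, 5) = 5
White prefers the higher value; Mid=-6, Left=5. Left is better since 5 > -6.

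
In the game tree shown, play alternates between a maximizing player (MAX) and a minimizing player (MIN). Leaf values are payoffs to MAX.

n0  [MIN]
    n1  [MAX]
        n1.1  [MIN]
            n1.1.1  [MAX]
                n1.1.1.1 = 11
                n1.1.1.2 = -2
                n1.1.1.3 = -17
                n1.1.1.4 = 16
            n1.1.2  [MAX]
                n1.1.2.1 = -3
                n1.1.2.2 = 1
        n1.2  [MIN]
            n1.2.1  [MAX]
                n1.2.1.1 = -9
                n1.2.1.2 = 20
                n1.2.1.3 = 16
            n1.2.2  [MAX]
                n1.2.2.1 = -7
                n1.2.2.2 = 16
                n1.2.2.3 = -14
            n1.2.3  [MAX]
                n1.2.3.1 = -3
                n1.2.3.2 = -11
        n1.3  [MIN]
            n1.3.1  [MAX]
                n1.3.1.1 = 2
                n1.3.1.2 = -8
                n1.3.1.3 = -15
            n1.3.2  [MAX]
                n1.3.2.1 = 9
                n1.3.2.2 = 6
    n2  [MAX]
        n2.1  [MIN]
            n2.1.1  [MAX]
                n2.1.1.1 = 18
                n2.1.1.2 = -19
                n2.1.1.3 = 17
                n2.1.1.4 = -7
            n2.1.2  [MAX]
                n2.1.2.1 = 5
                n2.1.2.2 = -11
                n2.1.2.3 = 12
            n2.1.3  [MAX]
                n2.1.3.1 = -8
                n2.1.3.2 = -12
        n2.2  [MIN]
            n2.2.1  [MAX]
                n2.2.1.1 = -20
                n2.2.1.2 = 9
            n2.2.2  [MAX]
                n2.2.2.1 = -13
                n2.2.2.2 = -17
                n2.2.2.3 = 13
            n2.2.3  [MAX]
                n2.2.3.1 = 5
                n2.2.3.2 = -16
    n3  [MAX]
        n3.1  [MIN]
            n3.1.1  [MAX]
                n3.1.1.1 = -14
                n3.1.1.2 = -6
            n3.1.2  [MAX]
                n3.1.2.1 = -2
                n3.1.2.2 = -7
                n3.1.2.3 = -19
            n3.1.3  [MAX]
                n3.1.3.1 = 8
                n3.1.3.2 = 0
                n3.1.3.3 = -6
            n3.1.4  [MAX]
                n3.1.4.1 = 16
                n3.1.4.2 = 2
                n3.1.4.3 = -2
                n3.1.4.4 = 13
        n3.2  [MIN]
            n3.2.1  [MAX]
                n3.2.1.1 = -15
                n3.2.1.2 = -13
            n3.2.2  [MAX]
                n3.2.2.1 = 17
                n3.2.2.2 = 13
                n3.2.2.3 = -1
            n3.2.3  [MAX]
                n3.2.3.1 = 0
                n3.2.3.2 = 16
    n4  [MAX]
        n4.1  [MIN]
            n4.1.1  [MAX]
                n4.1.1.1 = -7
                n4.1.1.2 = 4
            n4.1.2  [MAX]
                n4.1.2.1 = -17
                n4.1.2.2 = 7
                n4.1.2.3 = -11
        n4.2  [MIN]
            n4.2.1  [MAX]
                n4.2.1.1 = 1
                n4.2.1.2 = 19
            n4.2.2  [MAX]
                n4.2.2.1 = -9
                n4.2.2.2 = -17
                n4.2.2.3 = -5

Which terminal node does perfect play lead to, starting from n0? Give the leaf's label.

n1.1.1 (MAX): max(11, -2, -17, 16) = 16
n1.1.2 (MAX): max(-3, 1) = 1
n1.1 (MIN): min(16, 1) = 1
n1.2.1 (MAX): max(-9, 20, 16) = 20
n1.2.2 (MAX): max(-7, 16, -14) = 16
n1.2.3 (MAX): max(-3, -11) = -3
n1.2 (MIN): min(20, 16, -3) = -3
n1.3.1 (MAX): max(2, -8, -15) = 2
n1.3.2 (MAX): max(9, 6) = 9
n1.3 (MIN): min(2, 9) = 2
n1 (MAX): max(1, -3, 2) = 2
n2.1.1 (MAX): max(18, -19, 17, -7) = 18
n2.1.2 (MAX): max(5, -11, 12) = 12
n2.1.3 (MAX): max(-8, -12) = -8
n2.1 (MIN): min(18, 12, -8) = -8
n2.2.1 (MAX): max(-20, 9) = 9
n2.2.2 (MAX): max(-13, -17, 13) = 13
n2.2.3 (MAX): max(5, -16) = 5
n2.2 (MIN): min(9, 13, 5) = 5
n2 (MAX): max(-8, 5) = 5
n3.1.1 (MAX): max(-14, -6) = -6
n3.1.2 (MAX): max(-2, -7, -19) = -2
n3.1.3 (MAX): max(8, 0, -6) = 8
n3.1.4 (MAX): max(16, 2, -2, 13) = 16
n3.1 (MIN): min(-6, -2, 8, 16) = -6
n3.2.1 (MAX): max(-15, -13) = -13
n3.2.2 (MAX): max(17, 13, -1) = 17
n3.2.3 (MAX): max(0, 16) = 16
n3.2 (MIN): min(-13, 17, 16) = -13
n3 (MAX): max(-6, -13) = -6
n4.1.1 (MAX): max(-7, 4) = 4
n4.1.2 (MAX): max(-17, 7, -11) = 7
n4.1 (MIN): min(4, 7) = 4
n4.2.1 (MAX): max(1, 19) = 19
n4.2.2 (MAX): max(-9, -17, -5) = -5
n4.2 (MIN): min(19, -5) = -5
n4 (MAX): max(4, -5) = 4
n0 (MIN): min(2, 5, -6, 4) = -6
At n0, MIN picks n3 (lowest: -6).
At n3, MAX picks n3.1 (highest: -6).
At n3.1, MIN picks n3.1.1 (lowest: -6).
At n3.1.1, MAX picks n3.1.1.2 (highest: -6).
Terminal value -6.

n3.1.1.2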